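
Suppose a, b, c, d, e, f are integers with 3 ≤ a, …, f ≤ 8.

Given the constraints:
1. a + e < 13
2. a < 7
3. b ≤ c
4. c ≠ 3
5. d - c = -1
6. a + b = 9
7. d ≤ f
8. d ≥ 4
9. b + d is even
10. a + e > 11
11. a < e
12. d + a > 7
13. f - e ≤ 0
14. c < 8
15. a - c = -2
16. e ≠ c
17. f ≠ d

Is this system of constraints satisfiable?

Try a = 4, b = 5, c = 6, d = 5, e = 8, f = 8.
Check constraint 1: a + e = 12; constraint 5: d - c = -1; constraint 6: a + b = 9. The remaining constraints are straightforward to verify.

Satisfiable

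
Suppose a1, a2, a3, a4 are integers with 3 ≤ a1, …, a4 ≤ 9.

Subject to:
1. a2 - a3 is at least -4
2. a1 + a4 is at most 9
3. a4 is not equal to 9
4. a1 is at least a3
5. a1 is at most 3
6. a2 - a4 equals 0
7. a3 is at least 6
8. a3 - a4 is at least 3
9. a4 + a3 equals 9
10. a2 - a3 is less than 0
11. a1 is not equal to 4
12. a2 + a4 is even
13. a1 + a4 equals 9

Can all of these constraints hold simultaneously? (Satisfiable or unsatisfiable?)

From constraints 4 and 7: a1 ≥ a3 and a3 ≥ 6, so a1 ≥ 6. From constraint 5: a1 ≤ 3. But 3 < 6, so no value of a1 works.

Unsatisfiable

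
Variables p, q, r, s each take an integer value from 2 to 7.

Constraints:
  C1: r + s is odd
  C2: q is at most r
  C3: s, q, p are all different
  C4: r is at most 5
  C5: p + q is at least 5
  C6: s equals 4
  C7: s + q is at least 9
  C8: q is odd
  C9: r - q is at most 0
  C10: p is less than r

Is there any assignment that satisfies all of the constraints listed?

One satisfying assignment is p = 3, q = 5, r = 5, s = 4.
For the less obvious constraints — constraint 5: p + q = 8; constraint 7: s + q = 9 — and the others hold by inspection.

Satisfiable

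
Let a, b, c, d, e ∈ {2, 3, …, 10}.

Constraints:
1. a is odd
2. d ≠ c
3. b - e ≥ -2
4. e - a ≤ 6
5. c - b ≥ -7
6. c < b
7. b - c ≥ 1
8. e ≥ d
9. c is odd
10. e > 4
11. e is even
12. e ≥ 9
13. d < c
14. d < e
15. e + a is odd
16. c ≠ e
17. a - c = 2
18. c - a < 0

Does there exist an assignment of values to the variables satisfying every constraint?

Try a = 7, b = 9, c = 5, d = 3, e = 10.
Check constraint 3: b - e = -1; constraint 4: e - a = 3. The remaining constraints are straightforward to verify.

Satisfiable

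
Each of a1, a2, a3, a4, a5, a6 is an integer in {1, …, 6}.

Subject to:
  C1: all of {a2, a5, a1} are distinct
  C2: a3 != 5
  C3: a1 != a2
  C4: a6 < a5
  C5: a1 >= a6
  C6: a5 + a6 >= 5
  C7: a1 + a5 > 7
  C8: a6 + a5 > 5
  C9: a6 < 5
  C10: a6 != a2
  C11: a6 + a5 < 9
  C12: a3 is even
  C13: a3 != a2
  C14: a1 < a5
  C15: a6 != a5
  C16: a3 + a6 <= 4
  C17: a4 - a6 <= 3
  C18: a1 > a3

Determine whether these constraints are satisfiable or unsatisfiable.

One satisfying assignment is a1 = 4, a2 = 1, a3 = 2, a4 = 4, a5 = 5, a6 = 2.
For the less obvious constraints — constraint 6: a5 + a6 = 7; constraint 7: a1 + a5 = 9 — and the others hold by inspection.

Satisfiable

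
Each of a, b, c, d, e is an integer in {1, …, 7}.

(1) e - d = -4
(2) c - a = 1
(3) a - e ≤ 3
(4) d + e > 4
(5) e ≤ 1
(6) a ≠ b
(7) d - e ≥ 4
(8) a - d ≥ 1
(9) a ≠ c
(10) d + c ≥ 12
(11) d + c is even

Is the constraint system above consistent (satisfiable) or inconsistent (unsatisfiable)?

Unsatisfiable

Constraints 3, 7, and 8 give e − a ≥ -3, a − d ≥ 1, d − e ≥ 4.
Adding all 3 inequalities: the left sides telescope to 0, and the right sides sum to (-3) + 1 + 4 = 2. So 0 ≥ 2, which is false.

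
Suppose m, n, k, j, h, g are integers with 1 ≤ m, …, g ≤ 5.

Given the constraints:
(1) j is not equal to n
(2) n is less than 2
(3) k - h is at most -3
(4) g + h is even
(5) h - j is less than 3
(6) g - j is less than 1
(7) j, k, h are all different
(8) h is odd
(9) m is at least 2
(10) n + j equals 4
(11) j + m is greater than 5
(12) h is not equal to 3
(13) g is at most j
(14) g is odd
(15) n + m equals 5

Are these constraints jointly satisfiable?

Setting (m, n, k, j, h, g) = (4, 1, 2, 3, 5, 3) satisfies everything: constraint 3: k - h = -3; constraint 5: h - j = 2; constraint 6: g - j = 0, and the others follow.

Satisfiable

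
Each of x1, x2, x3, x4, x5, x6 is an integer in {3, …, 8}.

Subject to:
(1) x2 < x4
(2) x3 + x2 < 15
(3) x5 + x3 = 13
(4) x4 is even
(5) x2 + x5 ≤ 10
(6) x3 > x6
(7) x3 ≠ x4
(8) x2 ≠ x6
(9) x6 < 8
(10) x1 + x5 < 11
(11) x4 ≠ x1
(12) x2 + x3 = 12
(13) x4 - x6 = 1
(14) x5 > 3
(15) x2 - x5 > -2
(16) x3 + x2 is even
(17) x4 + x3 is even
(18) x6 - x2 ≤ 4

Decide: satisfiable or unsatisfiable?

Satisfiable

The assignment x1 = 5, x2 = 4, x3 = 8, x4 = 6, x5 = 5, x6 = 5 works:
  constraint 2 holds since x3 + x2 = 12.
  constraint 3 holds since x5 + x3 = 13.
The rest check out directly.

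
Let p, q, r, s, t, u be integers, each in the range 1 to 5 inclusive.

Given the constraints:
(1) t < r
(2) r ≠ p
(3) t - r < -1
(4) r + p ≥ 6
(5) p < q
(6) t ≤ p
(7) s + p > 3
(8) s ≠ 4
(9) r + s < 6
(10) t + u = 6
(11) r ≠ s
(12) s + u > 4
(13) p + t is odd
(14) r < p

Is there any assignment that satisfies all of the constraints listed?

Satisfiable

Try p = 4, q = 5, r = 3, s = 2, t = 1, u = 5.
Check constraint 3: t - r = -2; constraint 4: r + p = 7. The remaining constraints are straightforward to verify.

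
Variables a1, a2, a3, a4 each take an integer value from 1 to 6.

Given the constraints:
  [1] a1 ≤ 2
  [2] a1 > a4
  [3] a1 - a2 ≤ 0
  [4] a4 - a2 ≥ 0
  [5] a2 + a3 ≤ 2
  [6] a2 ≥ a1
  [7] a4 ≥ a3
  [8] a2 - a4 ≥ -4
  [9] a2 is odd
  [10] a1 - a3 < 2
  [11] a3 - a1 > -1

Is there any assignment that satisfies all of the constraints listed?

Constraints 2, 4, and 6 give a2 ≤ a4, a4 < a1, a1 ≤ a2. Chaining: a2 ≤ a4 < a1 ≤ a2, which forces a2 < a2 — impossible.

Unsatisfiable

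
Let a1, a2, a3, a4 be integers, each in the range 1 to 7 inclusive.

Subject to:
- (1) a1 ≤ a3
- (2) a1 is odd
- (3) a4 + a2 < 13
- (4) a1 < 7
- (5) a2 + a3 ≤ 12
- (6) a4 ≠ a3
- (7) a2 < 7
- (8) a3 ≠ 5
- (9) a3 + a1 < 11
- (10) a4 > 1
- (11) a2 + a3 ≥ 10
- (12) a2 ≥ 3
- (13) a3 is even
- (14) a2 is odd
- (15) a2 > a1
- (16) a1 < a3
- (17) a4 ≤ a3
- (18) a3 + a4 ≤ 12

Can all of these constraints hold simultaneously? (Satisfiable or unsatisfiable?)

The assignment a1 = 3, a2 = 5, a3 = 6, a4 = 5 works:
  constraint 3 holds since a4 + a2 = 10.
  constraint 5 holds since a2 + a3 = 11.
The rest check out directly.

Satisfiable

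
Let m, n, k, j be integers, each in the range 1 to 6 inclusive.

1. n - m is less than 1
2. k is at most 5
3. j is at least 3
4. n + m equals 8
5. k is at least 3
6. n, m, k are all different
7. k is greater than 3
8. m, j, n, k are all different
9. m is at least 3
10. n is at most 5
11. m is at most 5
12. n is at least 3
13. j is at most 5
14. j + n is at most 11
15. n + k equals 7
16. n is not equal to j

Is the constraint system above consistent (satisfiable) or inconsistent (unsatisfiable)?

Constraints 2, 3, 5, 9, 10, 11, 12, and 13 confine each of m, j, n, k to the 3 values {3, …, 5}.
Constraint 8 requires all 4 of them to be distinct, but only 3 values are available — impossible by the pigeonhole principle.

Unsatisfiable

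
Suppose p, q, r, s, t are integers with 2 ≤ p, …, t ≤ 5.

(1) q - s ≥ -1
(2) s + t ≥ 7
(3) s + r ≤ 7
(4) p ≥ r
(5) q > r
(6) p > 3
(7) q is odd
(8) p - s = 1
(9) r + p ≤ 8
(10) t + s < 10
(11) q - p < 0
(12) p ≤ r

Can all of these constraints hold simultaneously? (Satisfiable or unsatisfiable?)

Constraints 5, 11, and 12 give r < q, q < p, p ≤ r. Chaining: r < q < p ≤ r, which forces r < r — impossible.

Unsatisfiable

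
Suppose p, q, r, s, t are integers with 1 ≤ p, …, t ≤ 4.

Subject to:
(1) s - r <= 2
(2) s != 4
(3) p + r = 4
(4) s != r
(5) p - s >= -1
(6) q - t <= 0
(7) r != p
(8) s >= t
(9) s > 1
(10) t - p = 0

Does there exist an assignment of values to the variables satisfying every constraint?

Satisfiable

One satisfying assignment is p = 1, q = 1, r = 3, s = 2, t = 1.
For the less obvious constraints — constraint 1: s - r = -1; constraint 3: p + r = 4 — and the others hold by inspection.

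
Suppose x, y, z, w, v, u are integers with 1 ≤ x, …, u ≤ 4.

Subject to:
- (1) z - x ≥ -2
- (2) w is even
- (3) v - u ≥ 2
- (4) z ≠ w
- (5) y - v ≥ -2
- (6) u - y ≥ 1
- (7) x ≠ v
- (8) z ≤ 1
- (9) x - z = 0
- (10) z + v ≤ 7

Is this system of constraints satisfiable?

Unsatisfiable

Constraints 3, 5, and 6 give v − u ≥ 2, u − y ≥ 1, y − v ≥ -2.
Adding all 3 inequalities: the left sides telescope to 0, and the right sides sum to 2 + 1 + (-2) = 1. So 0 ≥ 1, which is false.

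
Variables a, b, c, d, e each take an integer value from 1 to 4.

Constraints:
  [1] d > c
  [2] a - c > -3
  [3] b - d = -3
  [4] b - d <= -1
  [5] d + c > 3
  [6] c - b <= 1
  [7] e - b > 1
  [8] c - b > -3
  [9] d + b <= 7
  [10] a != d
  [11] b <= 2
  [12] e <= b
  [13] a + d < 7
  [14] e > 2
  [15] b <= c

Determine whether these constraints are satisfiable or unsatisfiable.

From constraint 14: e ≥ 3. From constraints 11 and 12: e ≤ b and b ≤ 2, so e ≤ 2. But 2 < 3, so no value of e works.

Unsatisfiable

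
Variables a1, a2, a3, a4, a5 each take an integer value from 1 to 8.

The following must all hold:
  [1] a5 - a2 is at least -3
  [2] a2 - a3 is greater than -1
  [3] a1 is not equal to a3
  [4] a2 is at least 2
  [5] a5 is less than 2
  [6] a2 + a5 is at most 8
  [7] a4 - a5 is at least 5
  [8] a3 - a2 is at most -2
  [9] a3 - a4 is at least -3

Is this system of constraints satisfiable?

Constraints 1, 7, 8, and 9 give a3 − a4 ≥ -3, a4 − a5 ≥ 5, a5 − a2 ≥ -3, a2 − a3 ≥ 2.
Adding all 4 inequalities: the left sides telescope to 0, and the right sides sum to (-3) + 5 + (-3) + 2 = 1. So 0 ≥ 1, which is false.

Unsatisfiable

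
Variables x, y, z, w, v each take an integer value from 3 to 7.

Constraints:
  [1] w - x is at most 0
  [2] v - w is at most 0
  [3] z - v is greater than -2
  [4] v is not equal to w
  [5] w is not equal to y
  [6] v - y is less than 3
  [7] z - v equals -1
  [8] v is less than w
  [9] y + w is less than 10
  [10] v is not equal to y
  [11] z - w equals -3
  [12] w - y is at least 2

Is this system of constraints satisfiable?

Satisfiable

Setting (x, y, z, w, v) = (7, 3, 3, 6, 4) satisfies everything: constraint 1: w - x = -1; constraint 2: v - w = -2, and the others follow.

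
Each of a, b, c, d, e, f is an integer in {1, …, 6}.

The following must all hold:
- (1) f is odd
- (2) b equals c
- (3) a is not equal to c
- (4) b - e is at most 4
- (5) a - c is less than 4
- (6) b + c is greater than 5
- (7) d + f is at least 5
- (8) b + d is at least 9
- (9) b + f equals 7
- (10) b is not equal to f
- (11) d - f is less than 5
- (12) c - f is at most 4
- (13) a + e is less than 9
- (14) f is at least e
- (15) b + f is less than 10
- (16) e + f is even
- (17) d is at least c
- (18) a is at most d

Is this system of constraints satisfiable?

One satisfying assignment is a = 5, b = 4, c = 4, d = 5, e = 3, f = 3.
For the less obvious constraints — constraint 4: b - e = 1; constraint 5: a - c = 1; constraint 6: b + c = 8 — and the others hold by inspection.

Satisfiable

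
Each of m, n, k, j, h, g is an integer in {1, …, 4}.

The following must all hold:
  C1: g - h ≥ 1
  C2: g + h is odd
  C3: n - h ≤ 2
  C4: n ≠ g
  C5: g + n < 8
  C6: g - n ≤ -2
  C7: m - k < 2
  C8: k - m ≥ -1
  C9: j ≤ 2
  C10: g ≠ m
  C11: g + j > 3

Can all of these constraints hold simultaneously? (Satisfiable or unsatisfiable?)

Constraints 1, 3, and 6 give n − g ≥ 2, g − h ≥ 1, h − n ≥ -2.
Adding all 3 inequalities: the left sides telescope to 0, and the right sides sum to 2 + 1 + (-2) = 1. So 0 ≥ 1, which is false.

Unsatisfiable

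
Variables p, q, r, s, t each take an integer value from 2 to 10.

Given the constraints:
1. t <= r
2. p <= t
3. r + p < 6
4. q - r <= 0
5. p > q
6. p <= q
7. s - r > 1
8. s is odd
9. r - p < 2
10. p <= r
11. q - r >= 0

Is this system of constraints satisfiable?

Unsatisfiable

Constraints 1, 2, 5, and 11 give q < p, p ≤ t, t ≤ r, r ≤ q. Chaining: q < p ≤ t ≤ r ≤ q, which forces q < q — impossible.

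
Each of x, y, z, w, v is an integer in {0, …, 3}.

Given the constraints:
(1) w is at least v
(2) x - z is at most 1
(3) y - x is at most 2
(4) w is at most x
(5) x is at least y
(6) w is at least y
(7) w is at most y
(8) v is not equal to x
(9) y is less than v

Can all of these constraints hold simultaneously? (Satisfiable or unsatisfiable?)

Unsatisfiable

Constraints 1, 7, and 9 give v ≤ w, w ≤ y, y < v. Chaining: v ≤ w ≤ y < v, which forces v < v — impossible.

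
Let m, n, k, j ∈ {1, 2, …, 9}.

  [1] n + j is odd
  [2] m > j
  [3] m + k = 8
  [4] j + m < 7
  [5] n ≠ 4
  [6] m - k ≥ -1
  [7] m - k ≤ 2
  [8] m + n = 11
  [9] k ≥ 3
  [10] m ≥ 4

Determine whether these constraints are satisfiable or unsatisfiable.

Satisfiable

One satisfying assignment is m = 4, n = 7, k = 4, j = 2.
For the less obvious constraints — constraint 3: m + k = 8; constraint 4: j + m = 6 — and the others hold by inspection.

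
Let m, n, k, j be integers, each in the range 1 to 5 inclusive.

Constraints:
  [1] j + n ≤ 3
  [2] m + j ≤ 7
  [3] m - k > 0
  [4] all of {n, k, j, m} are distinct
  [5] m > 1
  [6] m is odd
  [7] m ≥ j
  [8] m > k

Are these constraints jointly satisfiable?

Satisfiable

Setting (m, n, k, j) = (5, 1, 3, 2) satisfies everything: constraint 1: j + n = 3; constraint 2: m + j = 7, and the others follow.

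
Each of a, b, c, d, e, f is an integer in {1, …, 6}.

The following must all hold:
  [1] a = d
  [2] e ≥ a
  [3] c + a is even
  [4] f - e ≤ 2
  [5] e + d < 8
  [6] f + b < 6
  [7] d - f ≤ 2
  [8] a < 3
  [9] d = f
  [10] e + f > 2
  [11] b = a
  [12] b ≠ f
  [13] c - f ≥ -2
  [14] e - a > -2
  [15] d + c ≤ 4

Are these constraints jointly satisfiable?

Unsatisfiable

From constraints 1, 9, and 11, b = a = d = f, so b = f. But constraint 12 says b ≠ f. Contradiction.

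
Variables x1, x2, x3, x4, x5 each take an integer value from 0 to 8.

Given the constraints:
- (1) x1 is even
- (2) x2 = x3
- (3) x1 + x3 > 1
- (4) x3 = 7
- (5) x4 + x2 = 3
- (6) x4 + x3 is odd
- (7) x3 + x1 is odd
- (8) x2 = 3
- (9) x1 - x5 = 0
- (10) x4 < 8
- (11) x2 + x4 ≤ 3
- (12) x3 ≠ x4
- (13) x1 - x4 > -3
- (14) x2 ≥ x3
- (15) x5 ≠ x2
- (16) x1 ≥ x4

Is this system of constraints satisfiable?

Unsatisfiable

Constraint 8 fixes x2 = 3 and constraint 4 fixes x3 = 7, but constraint 2 requires x2 = x3. Since 3 ≠ 7, contradiction.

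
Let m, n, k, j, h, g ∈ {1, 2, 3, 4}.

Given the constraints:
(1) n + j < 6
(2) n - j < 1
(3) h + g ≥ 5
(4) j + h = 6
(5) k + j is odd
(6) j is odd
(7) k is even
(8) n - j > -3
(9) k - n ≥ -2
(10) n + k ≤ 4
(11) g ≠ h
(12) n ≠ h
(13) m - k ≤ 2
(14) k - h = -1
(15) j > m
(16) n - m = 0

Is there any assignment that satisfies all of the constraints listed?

Satisfiable

Setting (m, n, k, j, h, g) = (2, 2, 2, 3, 3, 2) satisfies everything: constraint 1: n + j = 5; constraint 2: n - j = -1, and the others follow.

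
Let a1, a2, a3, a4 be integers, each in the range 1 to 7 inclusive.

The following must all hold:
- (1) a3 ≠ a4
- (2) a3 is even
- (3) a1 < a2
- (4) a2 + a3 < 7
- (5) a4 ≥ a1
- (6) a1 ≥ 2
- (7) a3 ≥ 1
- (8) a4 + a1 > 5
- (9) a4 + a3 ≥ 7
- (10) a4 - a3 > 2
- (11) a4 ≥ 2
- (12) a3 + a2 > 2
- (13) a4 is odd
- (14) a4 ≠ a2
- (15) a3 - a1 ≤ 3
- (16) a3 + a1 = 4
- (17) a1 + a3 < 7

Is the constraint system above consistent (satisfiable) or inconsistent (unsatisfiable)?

Setting (a1, a2, a3, a4) = (2, 3, 2, 5) satisfies everything: constraint 4: a2 + a3 = 5; constraint 8: a4 + a1 = 7; constraint 9: a4 + a3 = 7, and the others follow.

Satisfiable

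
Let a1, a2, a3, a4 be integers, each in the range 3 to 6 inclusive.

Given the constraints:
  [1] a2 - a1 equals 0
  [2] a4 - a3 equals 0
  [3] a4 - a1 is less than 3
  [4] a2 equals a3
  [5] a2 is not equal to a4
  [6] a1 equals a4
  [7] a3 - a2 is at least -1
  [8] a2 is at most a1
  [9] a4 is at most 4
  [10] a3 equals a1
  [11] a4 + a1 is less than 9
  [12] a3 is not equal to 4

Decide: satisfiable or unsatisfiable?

Unsatisfiable

From constraints 4, 6, and 10, a2 = a3 = a1 = a4, so a2 = a4. But constraint 5 says a2 ≠ a4. Contradiction.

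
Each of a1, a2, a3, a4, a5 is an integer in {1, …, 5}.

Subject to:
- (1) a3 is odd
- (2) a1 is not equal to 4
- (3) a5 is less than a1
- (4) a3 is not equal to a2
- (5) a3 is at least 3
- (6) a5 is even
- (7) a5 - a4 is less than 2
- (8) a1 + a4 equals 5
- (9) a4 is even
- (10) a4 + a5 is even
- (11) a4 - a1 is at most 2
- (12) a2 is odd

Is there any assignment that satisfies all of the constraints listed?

Setting (a1, a2, a3, a4, a5) = (3, 1, 5, 2, 2) satisfies everything: constraint 7: a5 - a4 = 0; constraint 8: a1 + a4 = 5; constraint 11: a4 - a1 = -1, and the others follow.

Satisfiable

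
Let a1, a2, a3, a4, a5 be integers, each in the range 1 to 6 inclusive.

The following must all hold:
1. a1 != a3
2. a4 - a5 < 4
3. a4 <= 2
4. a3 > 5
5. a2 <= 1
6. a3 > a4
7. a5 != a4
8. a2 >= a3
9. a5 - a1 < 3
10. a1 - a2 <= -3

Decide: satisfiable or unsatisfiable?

Unsatisfiable

From constraint 4: a3 ≥ 6. From constraints 5 and 8: a3 ≤ a2 and a2 ≤ 1, so a3 ≤ 1. But 1 < 6, so no value of a3 works.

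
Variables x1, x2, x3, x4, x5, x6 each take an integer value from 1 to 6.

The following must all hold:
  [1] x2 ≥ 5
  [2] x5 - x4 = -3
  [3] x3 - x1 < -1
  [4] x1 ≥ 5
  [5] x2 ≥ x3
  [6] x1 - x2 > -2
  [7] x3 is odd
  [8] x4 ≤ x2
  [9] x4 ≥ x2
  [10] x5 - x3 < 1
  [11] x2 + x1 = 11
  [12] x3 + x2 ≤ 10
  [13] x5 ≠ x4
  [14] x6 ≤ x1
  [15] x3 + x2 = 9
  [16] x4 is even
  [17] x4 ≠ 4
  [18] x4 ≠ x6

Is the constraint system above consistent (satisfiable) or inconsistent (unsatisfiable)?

Satisfiable

Setting (x1, x2, x3, x4, x5, x6) = (5, 6, 3, 6, 3, 5) satisfies everything: constraint 2: x5 - x4 = -3; constraint 3: x3 - x1 = -2; constraint 6: x1 - x2 = -1, and the others follow.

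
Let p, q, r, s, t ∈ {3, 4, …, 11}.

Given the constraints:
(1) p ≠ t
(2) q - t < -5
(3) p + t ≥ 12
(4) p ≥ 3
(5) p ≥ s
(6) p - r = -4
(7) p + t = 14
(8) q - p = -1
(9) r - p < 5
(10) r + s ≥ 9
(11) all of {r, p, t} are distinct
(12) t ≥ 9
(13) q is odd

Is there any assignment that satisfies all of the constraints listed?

The assignment p = 4, q = 3, r = 8, s = 4, t = 10 works:
  constraint 2 holds since q - t = -7.
  constraint 3 holds since p + t = 14.
The rest check out directly.

Satisfiable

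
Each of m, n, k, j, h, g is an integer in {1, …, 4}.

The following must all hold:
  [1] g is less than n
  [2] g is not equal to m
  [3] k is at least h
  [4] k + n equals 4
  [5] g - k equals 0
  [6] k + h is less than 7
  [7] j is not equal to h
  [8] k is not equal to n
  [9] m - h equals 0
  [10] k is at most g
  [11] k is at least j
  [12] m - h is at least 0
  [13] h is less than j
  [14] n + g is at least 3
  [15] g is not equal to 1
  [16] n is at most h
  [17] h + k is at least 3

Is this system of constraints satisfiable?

Unsatisfiable

Constraints 1, 10, 11, 13, and 16 give g < n, n ≤ h, h < j, j ≤ k, k ≤ g. Chaining: g < n ≤ h < j ≤ k ≤ g, which forces g < g — impossible.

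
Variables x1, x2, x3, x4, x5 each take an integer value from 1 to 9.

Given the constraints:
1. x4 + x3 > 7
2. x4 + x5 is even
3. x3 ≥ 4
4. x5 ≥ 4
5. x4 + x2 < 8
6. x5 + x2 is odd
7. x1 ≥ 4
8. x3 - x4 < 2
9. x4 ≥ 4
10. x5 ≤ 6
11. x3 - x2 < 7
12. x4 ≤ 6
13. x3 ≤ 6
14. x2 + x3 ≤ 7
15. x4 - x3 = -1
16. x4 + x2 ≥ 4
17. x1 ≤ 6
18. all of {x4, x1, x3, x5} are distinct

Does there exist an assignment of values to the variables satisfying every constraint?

Unsatisfiable

Constraints 3, 4, 7, 9, 10, 12, 13, and 17 confine each of x4, x1, x3, x5 to the 3 values {4, …, 6}.
Constraint 18 requires all 4 of them to be distinct, but only 3 values are available — impossible by the pigeonhole principle.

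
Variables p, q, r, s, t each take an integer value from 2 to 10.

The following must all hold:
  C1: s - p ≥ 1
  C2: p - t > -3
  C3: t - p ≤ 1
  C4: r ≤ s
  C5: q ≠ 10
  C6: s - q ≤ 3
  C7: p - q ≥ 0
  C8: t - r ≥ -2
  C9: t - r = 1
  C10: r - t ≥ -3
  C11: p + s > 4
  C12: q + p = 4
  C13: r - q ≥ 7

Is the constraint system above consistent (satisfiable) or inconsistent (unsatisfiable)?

Constraints 1, 3, 6, 8, and 13 give s − p ≥ 1, p − t ≥ -1, t − r ≥ -2, r − q ≥ 7, q − s ≥ -3.
Adding all 5 inequalities: the left sides telescope to 0, and the right sides sum to 1 + (-1) + (-2) + 7 + (-3) = 2. So 0 ≥ 2, which is false.

Unsatisfiable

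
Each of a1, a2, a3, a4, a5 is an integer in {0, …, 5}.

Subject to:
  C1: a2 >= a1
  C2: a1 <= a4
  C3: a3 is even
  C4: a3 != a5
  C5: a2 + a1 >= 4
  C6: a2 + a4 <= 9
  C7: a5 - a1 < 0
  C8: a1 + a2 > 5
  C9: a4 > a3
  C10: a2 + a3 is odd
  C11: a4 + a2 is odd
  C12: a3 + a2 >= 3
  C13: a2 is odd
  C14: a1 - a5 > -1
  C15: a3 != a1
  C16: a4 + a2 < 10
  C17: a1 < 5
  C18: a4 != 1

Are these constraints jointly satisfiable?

The assignment a1 = 3, a2 = 3, a3 = 2, a4 = 4, a5 = 1 works:
  constraint 5 holds since a2 + a1 = 6.
  constraint 6 holds since a2 + a4 = 7.
The rest check out directly.

Satisfiable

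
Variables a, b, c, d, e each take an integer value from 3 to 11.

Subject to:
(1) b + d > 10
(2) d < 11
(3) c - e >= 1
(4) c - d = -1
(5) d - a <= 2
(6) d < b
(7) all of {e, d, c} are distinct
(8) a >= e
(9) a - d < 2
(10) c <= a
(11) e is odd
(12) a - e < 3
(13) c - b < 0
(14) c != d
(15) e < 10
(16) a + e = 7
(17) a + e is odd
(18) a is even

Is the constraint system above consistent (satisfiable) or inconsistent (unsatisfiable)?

Try a = 4, b = 7, c = 4, d = 5, e = 3.
Check constraint 1: b + d = 12; constraint 3: c - e = 1; constraint 4: c - d = -1. The remaining constraints are straightforward to verify.

Satisfiable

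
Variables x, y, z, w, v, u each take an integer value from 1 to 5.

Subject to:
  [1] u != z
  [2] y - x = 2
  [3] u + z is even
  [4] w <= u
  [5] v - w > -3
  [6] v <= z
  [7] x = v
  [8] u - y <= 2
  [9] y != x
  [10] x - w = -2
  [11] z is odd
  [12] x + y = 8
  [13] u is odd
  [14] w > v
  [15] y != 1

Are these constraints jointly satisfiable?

Satisfiable

Try x = 3, y = 5, z = 3, w = 5, v = 3, u = 5.
Check constraint 2: y - x = 2; constraint 5: v - w = -2; constraint 8: u - y = 0. The remaining constraints are straightforward to verify.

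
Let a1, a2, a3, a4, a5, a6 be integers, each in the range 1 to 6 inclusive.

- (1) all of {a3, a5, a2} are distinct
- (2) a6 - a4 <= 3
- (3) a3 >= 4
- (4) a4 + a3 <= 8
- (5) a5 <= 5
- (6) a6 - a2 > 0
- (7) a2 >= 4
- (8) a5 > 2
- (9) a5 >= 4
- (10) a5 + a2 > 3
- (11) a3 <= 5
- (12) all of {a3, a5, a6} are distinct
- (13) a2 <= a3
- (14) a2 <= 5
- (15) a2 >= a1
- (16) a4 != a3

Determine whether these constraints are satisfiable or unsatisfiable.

Unsatisfiable

Constraints 3, 5, 7, 9, 11, and 14 confine each of a3, a5, a2 to the 2 values {4, 5}.
Constraint 1 requires all 3 of them to be distinct, but only 2 values are available — impossible by the pigeonhole principle.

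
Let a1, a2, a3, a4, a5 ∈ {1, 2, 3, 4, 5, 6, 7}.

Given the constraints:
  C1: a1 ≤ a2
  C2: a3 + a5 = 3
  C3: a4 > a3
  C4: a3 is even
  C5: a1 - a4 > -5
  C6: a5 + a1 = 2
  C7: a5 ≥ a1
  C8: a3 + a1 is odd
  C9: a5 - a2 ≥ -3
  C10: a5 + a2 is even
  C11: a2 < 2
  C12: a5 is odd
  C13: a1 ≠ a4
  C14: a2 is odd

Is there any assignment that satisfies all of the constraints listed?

One satisfying assignment is a1 = 1, a2 = 1, a3 = 2, a4 = 5, a5 = 1.
For the less obvious constraints — constraint 2: a3 + a5 = 3; constraint 5: a1 - a4 = -4; constraint 6: a5 + a1 = 2 — and the others hold by inspection.

Satisfiable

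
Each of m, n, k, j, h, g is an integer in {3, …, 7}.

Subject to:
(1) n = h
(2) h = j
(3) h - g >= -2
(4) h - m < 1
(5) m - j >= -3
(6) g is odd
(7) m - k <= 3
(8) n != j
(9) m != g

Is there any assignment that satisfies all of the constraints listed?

From constraints 1 and 2, n = h = j, so n = j. But constraint 8 says n ≠ j. Contradiction.

Unsatisfiable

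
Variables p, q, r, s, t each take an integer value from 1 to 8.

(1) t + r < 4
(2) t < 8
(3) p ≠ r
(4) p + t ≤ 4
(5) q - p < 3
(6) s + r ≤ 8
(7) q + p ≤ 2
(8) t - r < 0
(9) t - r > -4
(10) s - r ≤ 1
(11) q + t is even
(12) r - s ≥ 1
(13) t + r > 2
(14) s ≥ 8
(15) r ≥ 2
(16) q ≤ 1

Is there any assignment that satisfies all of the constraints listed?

From constraint 14: s ≥ 8. From constraint 15: r ≥ 2. Hence s + r ≥ 10. But constraint 6 requires s + r ≤ 8, and 8 < 10. Contradiction.

Unsatisfiable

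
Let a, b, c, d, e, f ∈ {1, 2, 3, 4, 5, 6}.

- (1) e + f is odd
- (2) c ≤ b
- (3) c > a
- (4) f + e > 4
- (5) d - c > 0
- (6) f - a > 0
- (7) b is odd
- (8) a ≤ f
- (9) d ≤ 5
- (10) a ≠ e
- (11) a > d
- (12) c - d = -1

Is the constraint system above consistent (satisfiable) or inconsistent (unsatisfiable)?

Constraints 3, 5, and 11 give c < d, d < a, a < c. Chaining: c < d < a < c, which forces c < c — impossible.

Unsatisfiable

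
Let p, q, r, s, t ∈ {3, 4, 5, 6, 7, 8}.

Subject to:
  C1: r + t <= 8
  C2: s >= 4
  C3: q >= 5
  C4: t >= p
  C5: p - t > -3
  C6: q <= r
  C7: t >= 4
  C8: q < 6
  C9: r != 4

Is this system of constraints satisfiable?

From constraints 3 and 6: r ≥ q ≥ 5. From constraint 7: t ≥ 4. Hence r + t ≥ 9. But constraint 1 requires r + t ≤ 8, and 8 < 9. Contradiction.

Unsatisfiable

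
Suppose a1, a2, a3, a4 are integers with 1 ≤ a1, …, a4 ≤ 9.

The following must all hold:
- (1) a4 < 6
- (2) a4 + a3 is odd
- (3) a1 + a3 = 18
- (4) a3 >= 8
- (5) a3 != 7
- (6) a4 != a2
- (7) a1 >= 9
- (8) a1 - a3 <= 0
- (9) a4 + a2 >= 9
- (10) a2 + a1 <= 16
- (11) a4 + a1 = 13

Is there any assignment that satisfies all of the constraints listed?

Satisfiable

Setting (a1, a2, a3, a4) = (9, 5, 9, 4) satisfies everything: constraint 3: a1 + a3 = 18; constraint 8: a1 - a3 = 0, and the others follow.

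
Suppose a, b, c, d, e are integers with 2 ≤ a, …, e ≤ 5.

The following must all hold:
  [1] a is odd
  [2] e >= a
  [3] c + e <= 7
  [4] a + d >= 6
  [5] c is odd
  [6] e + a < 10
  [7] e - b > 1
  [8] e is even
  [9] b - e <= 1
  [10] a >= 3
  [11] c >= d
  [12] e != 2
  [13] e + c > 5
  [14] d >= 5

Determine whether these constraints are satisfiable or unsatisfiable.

Unsatisfiable

From constraints 11 and 14: c ≥ d ≥ 5. From constraints 2 and 10: e ≥ a ≥ 3. Hence c + e ≥ 8. But constraint 3 requires c + e ≤ 7, and 7 < 8. Contradiction.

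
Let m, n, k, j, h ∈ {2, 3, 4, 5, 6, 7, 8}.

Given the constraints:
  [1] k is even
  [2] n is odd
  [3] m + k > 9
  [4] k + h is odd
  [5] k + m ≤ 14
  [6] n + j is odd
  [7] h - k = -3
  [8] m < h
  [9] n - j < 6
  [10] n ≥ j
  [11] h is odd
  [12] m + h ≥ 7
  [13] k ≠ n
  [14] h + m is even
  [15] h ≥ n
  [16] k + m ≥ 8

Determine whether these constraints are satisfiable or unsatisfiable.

Satisfiable

Try m = 3, n = 5, k = 8, j = 2, h = 5.
Check constraint 3: m + k = 11; constraint 5: k + m = 11. The remaining constraints are straightforward to verify.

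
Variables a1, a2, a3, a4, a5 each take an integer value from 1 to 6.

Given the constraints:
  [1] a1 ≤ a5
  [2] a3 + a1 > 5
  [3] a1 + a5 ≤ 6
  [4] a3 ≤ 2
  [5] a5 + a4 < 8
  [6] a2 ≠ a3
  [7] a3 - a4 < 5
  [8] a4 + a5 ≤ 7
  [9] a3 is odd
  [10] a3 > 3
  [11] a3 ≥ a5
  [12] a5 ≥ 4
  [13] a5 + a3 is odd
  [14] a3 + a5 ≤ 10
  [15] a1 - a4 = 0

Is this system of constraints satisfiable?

From constraint 12: a5 ≥ 4. From constraints 4 and 11: a5 ≤ a3 and a3 ≤ 2, so a5 ≤ 2. But 2 < 4, so no value of a5 works.

Unsatisfiable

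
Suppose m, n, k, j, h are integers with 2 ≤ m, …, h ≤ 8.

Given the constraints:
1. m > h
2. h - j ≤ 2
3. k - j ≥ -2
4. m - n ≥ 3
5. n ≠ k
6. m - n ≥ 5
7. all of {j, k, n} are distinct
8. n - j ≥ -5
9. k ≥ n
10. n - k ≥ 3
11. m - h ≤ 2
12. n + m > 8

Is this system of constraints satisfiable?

Constraints 2, 3, 6, 10, and 11 give h − m ≥ -2, m − n ≥ 5, n − k ≥ 3, k − j ≥ -2, j − h ≥ -2.
Adding all 5 inequalities: the left sides telescope to 0, and the right sides sum to (-2) + 5 + 3 + (-2) + (-2) = 2. So 0 ≥ 2, which is false.

Unsatisfiable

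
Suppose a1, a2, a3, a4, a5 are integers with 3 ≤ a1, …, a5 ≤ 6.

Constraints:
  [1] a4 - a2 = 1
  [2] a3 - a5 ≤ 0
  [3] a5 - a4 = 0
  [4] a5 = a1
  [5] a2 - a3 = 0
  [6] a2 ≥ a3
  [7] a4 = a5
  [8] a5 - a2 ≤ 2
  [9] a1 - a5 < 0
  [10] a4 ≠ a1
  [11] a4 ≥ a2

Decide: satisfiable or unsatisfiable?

From constraints 4 and 7, a4 = a5 = a1, so a4 = a1. But constraint 10 says a4 ≠ a1. Contradiction.

Unsatisfiable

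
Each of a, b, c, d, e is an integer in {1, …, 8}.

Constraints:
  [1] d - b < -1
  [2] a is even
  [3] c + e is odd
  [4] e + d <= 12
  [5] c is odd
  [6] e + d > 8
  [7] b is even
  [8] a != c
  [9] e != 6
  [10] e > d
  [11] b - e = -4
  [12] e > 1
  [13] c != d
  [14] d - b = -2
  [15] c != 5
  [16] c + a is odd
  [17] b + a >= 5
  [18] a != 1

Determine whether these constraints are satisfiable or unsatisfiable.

Satisfiable

Take a = 4, b = 4, c = 1, d = 2, e = 8. Then constraint 1: d - b = -2; constraint 4: e + d = 10; constraint 6: e + d = 10, and every other listed constraint is also met.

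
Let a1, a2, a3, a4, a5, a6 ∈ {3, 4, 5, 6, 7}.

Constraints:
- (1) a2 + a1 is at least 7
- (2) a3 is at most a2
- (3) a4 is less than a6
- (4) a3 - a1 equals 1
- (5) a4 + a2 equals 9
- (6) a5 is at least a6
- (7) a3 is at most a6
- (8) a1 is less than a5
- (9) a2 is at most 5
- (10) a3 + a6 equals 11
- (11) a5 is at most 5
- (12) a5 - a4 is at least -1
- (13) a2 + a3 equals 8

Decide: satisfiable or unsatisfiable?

Unsatisfiable

From constraints 2 and 9: a3 ≤ a2 ≤ 5. From constraints 6 and 11: a6 ≤ a5 ≤ 5. Hence a3 + a6 ≤ 10. But constraint 10 requires a3 + a6 = 11, and 11 > 10. Contradiction.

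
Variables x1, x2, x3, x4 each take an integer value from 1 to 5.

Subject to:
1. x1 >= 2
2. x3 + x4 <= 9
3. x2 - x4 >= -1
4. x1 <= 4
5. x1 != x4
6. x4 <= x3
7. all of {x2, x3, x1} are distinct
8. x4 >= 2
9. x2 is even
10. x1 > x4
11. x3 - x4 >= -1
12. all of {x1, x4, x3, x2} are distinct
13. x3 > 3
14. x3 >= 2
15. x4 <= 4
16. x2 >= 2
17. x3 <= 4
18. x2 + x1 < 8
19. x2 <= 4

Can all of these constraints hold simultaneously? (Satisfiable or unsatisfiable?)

Unsatisfiable

Constraints 1, 4, 8, 14, 15, 16, 17, and 19 confine each of x1, x4, x3, x2 to the 3 values {2, …, 4}.
Constraint 12 requires all 4 of them to be distinct, but only 3 values are available — impossible by the pigeonhole principle.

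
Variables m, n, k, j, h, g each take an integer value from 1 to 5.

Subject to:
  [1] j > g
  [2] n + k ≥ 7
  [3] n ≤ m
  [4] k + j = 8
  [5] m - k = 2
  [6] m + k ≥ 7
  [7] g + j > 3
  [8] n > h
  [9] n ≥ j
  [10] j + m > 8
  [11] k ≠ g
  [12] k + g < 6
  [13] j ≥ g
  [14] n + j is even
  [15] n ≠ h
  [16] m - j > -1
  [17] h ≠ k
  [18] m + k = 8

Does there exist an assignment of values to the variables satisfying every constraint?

Satisfiable

Try m = 5, n = 5, k = 3, j = 5, h = 2, g = 1.
Check constraint 2: n + k = 8; constraint 4: k + j = 8. The remaining constraints are straightforward to verify.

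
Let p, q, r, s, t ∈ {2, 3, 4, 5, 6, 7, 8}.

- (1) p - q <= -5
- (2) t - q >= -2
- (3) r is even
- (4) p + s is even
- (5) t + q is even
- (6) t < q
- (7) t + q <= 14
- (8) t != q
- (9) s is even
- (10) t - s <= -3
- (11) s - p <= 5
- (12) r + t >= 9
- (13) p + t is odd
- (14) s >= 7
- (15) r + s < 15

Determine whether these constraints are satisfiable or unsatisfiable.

Unsatisfiable

Constraints 1, 2, 10, and 11 give p − s ≥ -5, s − t ≥ 3, t − q ≥ -2, q − p ≥ 5.
Adding all 4 inequalities: the left sides telescope to 0, and the right sides sum to (-5) + 3 + (-2) + 5 = 1. So 0 ≥ 1, which is false.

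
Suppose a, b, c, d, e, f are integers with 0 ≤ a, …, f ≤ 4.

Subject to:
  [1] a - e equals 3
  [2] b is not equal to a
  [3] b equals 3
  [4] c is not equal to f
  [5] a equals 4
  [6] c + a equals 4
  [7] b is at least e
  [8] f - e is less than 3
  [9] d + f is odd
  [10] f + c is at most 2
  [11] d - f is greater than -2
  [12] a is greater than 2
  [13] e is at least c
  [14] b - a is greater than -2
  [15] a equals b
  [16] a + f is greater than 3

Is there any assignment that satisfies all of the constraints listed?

Constraint 5 fixes a = 4 and constraint 3 fixes b = 3, but constraint 15 requires a = b. Since 4 ≠ 3, contradiction.

Unsatisfiable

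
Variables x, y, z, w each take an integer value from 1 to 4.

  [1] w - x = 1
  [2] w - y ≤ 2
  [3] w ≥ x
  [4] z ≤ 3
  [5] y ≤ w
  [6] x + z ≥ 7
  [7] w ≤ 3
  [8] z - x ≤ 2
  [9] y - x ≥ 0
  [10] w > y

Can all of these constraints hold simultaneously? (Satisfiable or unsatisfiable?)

Unsatisfiable

From constraints 3 and 7: x ≤ w ≤ 3. From constraint 4: z ≤ 3. Hence x + z ≤ 6. But constraint 6 requires x + z ≥ 7, and 7 > 6. Contradiction.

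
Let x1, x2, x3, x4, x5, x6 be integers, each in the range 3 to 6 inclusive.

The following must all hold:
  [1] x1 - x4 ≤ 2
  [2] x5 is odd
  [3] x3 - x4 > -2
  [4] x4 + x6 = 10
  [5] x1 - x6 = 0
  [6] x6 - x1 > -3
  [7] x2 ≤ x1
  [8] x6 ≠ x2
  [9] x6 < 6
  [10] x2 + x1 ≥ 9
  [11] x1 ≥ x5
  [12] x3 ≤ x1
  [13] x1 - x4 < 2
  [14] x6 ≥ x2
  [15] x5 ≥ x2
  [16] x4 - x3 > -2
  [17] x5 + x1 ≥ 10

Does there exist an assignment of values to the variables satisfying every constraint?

Satisfiable

Take x1 = 5, x2 = 4, x3 = 4, x4 = 5, x5 = 5, x6 = 5. Then constraint 1: x1 - x4 = 0; constraint 3: x3 - x4 = -1, and every other listed constraint is also met.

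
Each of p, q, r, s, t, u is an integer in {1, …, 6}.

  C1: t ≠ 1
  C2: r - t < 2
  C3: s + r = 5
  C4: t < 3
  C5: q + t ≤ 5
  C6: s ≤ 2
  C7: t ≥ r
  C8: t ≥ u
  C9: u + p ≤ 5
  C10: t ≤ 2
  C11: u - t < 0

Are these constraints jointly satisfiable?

Unsatisfiable

From constraint 6: s ≤ 2. From constraints 7 and 10: r ≤ t ≤ 2. Hence s + r ≤ 4. But constraint 3 requires s + r = 5, and 5 > 4. Contradiction.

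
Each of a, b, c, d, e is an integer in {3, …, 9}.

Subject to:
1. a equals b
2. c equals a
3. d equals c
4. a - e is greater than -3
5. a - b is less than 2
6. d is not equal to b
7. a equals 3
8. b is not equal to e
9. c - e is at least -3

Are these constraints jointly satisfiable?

From constraints 1, 2, and 3, d = c = a = b, so d = b. But constraint 6 says d ≠ b. Contradiction.

Unsatisfiable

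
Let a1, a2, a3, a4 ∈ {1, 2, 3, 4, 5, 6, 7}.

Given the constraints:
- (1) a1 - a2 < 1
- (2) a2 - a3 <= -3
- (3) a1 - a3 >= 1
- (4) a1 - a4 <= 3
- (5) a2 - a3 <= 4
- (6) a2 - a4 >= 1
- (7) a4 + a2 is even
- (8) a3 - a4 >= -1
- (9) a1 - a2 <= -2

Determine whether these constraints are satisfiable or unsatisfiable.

Constraints 2, 3, 4, and 6 give a2 − a4 ≥ 1, a4 − a1 ≥ -3, a1 − a3 ≥ 1, a3 − a2 ≥ 3.
Adding all 4 inequalities: the left sides telescope to 0, and the right sides sum to 1 + (-3) + 1 + 3 = 2. So 0 ≥ 2, which is false.

Unsatisfiable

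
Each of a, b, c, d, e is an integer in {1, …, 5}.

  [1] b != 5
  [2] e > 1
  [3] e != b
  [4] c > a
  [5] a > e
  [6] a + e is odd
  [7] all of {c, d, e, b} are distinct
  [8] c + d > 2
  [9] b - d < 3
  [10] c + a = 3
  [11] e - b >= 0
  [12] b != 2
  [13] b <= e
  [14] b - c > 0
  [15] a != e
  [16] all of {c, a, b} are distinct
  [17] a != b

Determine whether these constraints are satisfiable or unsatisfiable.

Constraints 4, 5, 13, and 14 give b ≤ e, e < a, a < c, c < b. Chaining: b ≤ e < a < c < b, which forces b < b — impossible.

Unsatisfiable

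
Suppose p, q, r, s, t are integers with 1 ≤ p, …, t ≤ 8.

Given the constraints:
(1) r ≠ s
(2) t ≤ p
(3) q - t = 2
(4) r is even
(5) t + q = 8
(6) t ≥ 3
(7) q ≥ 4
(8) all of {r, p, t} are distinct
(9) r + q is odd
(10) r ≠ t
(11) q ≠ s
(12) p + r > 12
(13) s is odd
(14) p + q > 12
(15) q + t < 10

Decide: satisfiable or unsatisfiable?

Try p = 8, q = 5, r = 6, s = 3, t = 3.
Check constraint 3: q - t = 2; constraint 5: t + q = 8; constraint 12: p + r = 14. The remaining constraints are straightforward to verify.

Satisfiable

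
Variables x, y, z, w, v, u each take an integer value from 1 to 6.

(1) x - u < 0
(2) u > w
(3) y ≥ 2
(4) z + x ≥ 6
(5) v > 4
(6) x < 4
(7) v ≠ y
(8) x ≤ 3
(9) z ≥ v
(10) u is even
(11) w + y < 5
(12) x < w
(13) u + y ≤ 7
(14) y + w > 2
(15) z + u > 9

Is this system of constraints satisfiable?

Satisfiable

One satisfying assignment is x = 1, y = 2, z = 6, w = 2, v = 6, u = 4.
For the less obvious constraints — constraint 1: x - u = -3; constraint 4: z + x = 7 — and the others hold by inspection.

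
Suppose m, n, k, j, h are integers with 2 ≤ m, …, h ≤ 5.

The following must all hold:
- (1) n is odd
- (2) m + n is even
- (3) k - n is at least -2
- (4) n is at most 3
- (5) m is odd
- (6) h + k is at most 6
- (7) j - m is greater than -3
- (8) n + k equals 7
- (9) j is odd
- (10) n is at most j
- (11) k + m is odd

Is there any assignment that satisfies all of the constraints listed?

Try m = 5, n = 3, k = 4, j = 5, h = 2.
Check constraint 3: k - n = 1; constraint 6: h + k = 6. The remaining constraints are straightforward to verify.

Satisfiable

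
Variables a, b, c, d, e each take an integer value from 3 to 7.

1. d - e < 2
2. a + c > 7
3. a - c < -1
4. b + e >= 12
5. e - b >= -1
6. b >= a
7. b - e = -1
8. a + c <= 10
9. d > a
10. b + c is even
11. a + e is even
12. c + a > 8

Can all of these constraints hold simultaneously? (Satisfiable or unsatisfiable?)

Satisfiable

One satisfying assignment is a = 3, b = 6, c = 6, d = 7, e = 7.
For the less obvious constraints — constraint 1: d - e = 0; constraint 2: a + c = 9; constraint 3: a - c = -3 — and the others hold by inspection.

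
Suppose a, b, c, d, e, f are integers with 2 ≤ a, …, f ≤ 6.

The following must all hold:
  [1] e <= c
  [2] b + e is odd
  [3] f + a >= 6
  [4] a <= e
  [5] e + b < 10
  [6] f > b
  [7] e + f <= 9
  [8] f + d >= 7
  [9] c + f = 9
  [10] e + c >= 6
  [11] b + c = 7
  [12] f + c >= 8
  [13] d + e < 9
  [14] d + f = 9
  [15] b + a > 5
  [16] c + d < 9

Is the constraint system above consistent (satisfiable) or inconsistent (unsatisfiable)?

Satisfiable

Setting (a, b, c, d, e, f) = (3, 4, 3, 3, 3, 6) satisfies everything: constraint 3: f + a = 9; constraint 5: e + b = 7, and the others follow.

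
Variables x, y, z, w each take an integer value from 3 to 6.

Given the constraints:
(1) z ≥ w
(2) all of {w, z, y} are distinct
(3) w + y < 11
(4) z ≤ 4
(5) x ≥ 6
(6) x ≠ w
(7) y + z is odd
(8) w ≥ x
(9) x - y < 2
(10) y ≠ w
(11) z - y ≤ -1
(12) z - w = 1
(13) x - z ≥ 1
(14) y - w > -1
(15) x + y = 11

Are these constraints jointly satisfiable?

Unsatisfiable

From constraints 5 and 8: w ≥ x and x ≥ 6, so w ≥ 6. From constraints 1 and 4: w ≤ z and z ≤ 4, so w ≤ 4. But 4 < 6, so no value of w works.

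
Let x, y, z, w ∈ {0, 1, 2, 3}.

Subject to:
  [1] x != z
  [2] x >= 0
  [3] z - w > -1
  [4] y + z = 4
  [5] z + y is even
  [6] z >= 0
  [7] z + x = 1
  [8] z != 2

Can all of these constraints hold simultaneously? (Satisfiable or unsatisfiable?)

Setting (x, y, z, w) = (0, 3, 1, 0) satisfies everything: constraint 3: z - w = 1; constraint 4: y + z = 4; constraint 7: z + x = 1, and the others follow.

Satisfiable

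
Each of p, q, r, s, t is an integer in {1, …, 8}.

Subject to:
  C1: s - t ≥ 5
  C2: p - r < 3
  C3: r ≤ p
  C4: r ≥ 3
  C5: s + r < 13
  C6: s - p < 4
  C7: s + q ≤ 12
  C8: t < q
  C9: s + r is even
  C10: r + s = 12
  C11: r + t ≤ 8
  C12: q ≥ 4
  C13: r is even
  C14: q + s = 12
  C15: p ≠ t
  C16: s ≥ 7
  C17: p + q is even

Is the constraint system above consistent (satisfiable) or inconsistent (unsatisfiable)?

Satisfiable

Take p = 6, q = 4, r = 4, s = 8, t = 1. Then constraint 1: s - t = 7; constraint 2: p - r = 2, and every other listed constraint is also met.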